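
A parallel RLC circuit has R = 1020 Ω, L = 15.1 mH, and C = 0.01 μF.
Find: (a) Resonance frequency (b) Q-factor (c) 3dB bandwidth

Step 1 — Resonance: ω₀ = 1/√(LC) = 1/√(0.0151·1e-08) = 8.138e+04 rad/s.
Step 2 — f₀ = ω₀/(2π) = 1.295e+04 Hz.
Step 3 — Parallel Q: Q = R/(ω₀L) = 1020/(8.138e+04·0.0151) = 0.8301.
Step 4 — Bandwidth: Δω = ω₀/Q = 9.804e+04 rad/s; BW = Δω/(2π) = 1.56e+04 Hz.

(a) f₀ = 1.295e+04 Hz  (b) Q = 0.8301  (c) BW = 1.56e+04 Hz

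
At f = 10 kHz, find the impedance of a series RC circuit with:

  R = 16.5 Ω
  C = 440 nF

Step 1 — Angular frequency: ω = 2π·f = 2π·1e+04 = 6.283e+04 rad/s.
Step 2 — Component impedances:
  R: Z = R = 16.5 Ω
  C: Z = 1/(jωC) = -j/(ω·C) = 0 - j36.17 Ω
Step 3 — Series combination: Z_total = R + C = 16.5 - j36.17 Ω = 39.76∠-65.5° Ω.

Z = 16.5 - j36.17 Ω = 39.76∠-65.5° Ω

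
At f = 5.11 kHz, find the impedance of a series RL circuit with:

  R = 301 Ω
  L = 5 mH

Step 1 — Angular frequency: ω = 2π·f = 2π·5110 = 3.211e+04 rad/s.
Step 2 — Component impedances:
  R: Z = R = 301 Ω
  L: Z = jωL = j·3.211e+04·0.005 = 0 + j160.5 Ω
Step 3 — Series combination: Z_total = R + L = 301 + j160.5 Ω = 341.1∠28.1° Ω.

Z = 301 + j160.5 Ω = 341.1∠28.1° Ω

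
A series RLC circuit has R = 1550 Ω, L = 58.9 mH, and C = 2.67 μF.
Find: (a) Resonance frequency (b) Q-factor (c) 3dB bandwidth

Step 1 — Resonance condition Im(Z)=0 gives ω₀ = 1/√(LC).
Step 2 — ω₀ = 1/√(0.0589·2.67e-06) = 2522 rad/s.
Step 3 — f₀ = ω₀/(2π) = 401.3 Hz.
Step 4 — Series Q: Q = ω₀L/R = 2522·0.0589/1550 = 0.09582.
Step 5 — 3dB bandwidth: Δω = ω₀/Q = 2.632e+04 rad/s; BW = Δω/(2π) = 4188 Hz.

(a) f₀ = 401.3 Hz  (b) Q = 0.09582  (c) BW = 4188 Hz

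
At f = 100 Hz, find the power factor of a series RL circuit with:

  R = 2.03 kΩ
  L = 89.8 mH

Step 1 — Angular frequency: ω = 2π·f = 2π·100 = 628.3 rad/s.
Step 2 — Component impedances:
  R: Z = R = 2030 Ω
  L: Z = jωL = j·628.3·0.0898 = 0 + j56.42 Ω
Step 3 — Series combination: Z_total = R + L = 2030 + j56.42 Ω = 2031∠1.6° Ω.
Step 4 — Power factor: PF = cos(φ) = Re(Z)/|Z| = 2030/2030.8 = 0.9996.
Step 5 — Type: Im(Z) = 56.42 ⇒ lagging (phase φ = 1.6°).

PF = 0.9996 (lagging, φ = 1.6°)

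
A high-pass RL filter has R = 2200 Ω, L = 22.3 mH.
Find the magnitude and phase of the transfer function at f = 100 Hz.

Step 1 — Angular frequency: ω = 2π·100 = 628.3 rad/s.
Step 2 — Transfer function: H(jω) = jωL/(R + jωL).
Step 3 — Numerator jωL = j·14.01; denominator R + jωL = 2200 + j14.01.
Step 4 — H = 4.056e-05 + j0.006369.
Step 5 — Magnitude: |H| = 0.006369 (-43.9 dB); phase: φ = 89.6°.

|H| = 0.006369 (-43.9 dB), φ = 89.6°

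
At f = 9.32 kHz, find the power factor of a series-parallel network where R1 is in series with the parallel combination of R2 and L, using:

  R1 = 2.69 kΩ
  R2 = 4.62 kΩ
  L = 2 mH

Step 1 — Angular frequency: ω = 2π·f = 2π·9320 = 5.856e+04 rad/s.
Step 2 — Component impedances:
  R1: Z = R = 2690 Ω
  R2: Z = R = 4620 Ω
  L: Z = jωL = j·5.856e+04·0.002 = 0 + j117.1 Ω
Step 3 — Parallel branch: R2 || L = 1/(1/R2 + 1/L) = 2.967 + j117 Ω.
Step 4 — Series with R1: Z_total = R1 + (R2 || L) = 2693 + j117 Ω = 2696∠2.5° Ω.
Step 5 — Power factor: PF = cos(φ) = Re(Z)/|Z| = 2693/2695.5 = 0.9991.
Step 6 — Type: Im(Z) = 117 ⇒ lagging (phase φ = 2.5°).

PF = 0.9991 (lagging, φ = 2.5°)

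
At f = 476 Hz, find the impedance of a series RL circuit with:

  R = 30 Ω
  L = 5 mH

Step 1 — Angular frequency: ω = 2π·f = 2π·476 = 2991 rad/s.
Step 2 — Component impedances:
  R: Z = R = 30 Ω
  L: Z = jωL = j·2991·0.005 = 0 + j14.95 Ω
Step 3 — Series combination: Z_total = R + L = 30 + j14.95 Ω = 33.52∠26.5° Ω.

Z = 30 + j14.95 Ω = 33.52∠26.5° Ω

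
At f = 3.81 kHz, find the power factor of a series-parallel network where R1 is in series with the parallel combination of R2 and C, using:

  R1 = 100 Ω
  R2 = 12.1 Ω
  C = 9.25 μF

Step 1 — Angular frequency: ω = 2π·f = 2π·3810 = 2.394e+04 rad/s.
Step 2 — Component impedances:
  R1: Z = R = 100 Ω
  R2: Z = R = 12.1 Ω
  C: Z = 1/(jωC) = -j/(ω·C) = 0 - j4.516 Ω
Step 3 — Parallel branch: R2 || C = 1/(1/R2 + 1/C) = 1.479 - j3.964 Ω.
Step 4 — Series with R1: Z_total = R1 + (R2 || C) = 101.5 - j3.964 Ω = 101.6∠-2.2° Ω.
Step 5 — Power factor: PF = cos(φ) = Re(Z)/|Z| = 101.48/101.56 = 0.9992.
Step 6 — Type: Im(Z) = -3.964 ⇒ leading (phase φ = -2.2°).

PF = 0.9992 (leading, φ = -2.2°)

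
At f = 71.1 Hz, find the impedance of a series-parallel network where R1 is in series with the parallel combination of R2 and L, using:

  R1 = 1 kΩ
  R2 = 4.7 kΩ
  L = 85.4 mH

Step 1 — Angular frequency: ω = 2π·f = 2π·71.1 = 446.7 rad/s.
Step 2 — Component impedances:
  R1: Z = R = 1000 Ω
  R2: Z = R = 4700 Ω
  L: Z = jωL = j·446.7·0.0854 = 0 + j38.15 Ω
Step 3 — Parallel branch: R2 || L = 1/(1/R2 + 1/L) = 0.3097 + j38.15 Ω.
Step 4 — Series with R1: Z_total = R1 + (R2 || L) = 1000 + j38.15 Ω = 1001∠2.2° Ω.

Z = 1000 + j38.15 Ω = 1001∠2.2° Ω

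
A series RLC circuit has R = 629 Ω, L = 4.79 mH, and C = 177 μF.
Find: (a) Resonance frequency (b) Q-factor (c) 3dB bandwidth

Step 1 — Resonance: ω₀ = 1/√(LC) = 1/√(0.00479·0.000177) = 1086 rad/s.
Step 2 — f₀ = ω₀/(2π) = 172.8 Hz.
Step 3 — Series Q: Q = ω₀L/R = 1086·0.00479/629 = 0.00827.
Step 4 — Bandwidth: Δω = ω₀/Q = 1.313e+05 rad/s; BW = Δω/(2π) = 2.09e+04 Hz.

(a) f₀ = 172.8 Hz  (b) Q = 0.00827  (c) BW = 2.09e+04 Hz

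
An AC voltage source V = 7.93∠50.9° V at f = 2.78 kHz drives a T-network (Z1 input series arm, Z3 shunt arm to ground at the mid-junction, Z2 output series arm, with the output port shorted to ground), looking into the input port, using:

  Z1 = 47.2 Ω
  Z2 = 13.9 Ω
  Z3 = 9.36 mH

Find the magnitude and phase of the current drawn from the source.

Step 1 — Angular frequency: ω = 2π·f = 2π·2780 = 1.747e+04 rad/s.
Step 2 — Component impedances:
  Z1: Z = R = 47.2 Ω
  Z2: Z = R = 13.9 Ω
  Z3: Z = jωL = j·1.747e+04·0.00936 = 0 + j163.5 Ω
Step 3 — With the output port shorted to ground, the output series arm Z2 runs from the junction to ground; the shunt arm Z3 also runs from the junction to ground. They appear in parallel: Z3 || Z2 = 13.8 + j1.173 Ω.
Step 4 — Series with input arm Z1: Z_in = Z1 + (Z3 || Z2) = 61 + j1.173 Ω = 61.01∠1.1° Ω.
Step 5 — Source phasor: V = 7.93∠50.9° V = 5.001 + j6.154 V.
Step 6 — Ohm's law: I = V / Z_total = (5.001 + j6.154) / (61 + j1.173) = 0.0839 + j0.09927 A.
Step 7 — Convert to polar: |I| = 0.13 A, ∠I = 49.8°.

I = 0.13∠49.8° A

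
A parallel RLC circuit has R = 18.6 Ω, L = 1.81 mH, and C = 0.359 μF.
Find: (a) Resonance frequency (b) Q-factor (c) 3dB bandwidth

Step 1 — Resonance: ω₀ = 1/√(LC) = 1/√(0.00181·3.59e-07) = 3.923e+04 rad/s.
Step 2 — f₀ = ω₀/(2π) = 6244 Hz.
Step 3 — Parallel Q: Q = R/(ω₀L) = 18.6/(3.923e+04·0.00181) = 0.262.
Step 4 — Bandwidth: Δω = ω₀/Q = 1.498e+05 rad/s; BW = Δω/(2π) = 2.383e+04 Hz.

(a) f₀ = 6244 Hz  (b) Q = 0.262  (c) BW = 2.383e+04 Hz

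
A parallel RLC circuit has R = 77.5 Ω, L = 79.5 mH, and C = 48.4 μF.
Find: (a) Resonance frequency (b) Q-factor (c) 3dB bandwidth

Step 1 — Resonance: ω₀ = 1/√(LC) = 1/√(0.0795·4.84e-05) = 509.8 rad/s.
Step 2 — f₀ = ω₀/(2π) = 81.14 Hz.
Step 3 — Parallel Q: Q = R/(ω₀L) = 77.5/(509.8·0.0795) = 1.912.
Step 4 — Bandwidth: Δω = ω₀/Q = 266.6 rad/s; BW = Δω/(2π) = 42.43 Hz.

(a) f₀ = 81.14 Hz  (b) Q = 1.912  (c) BW = 42.43 Hz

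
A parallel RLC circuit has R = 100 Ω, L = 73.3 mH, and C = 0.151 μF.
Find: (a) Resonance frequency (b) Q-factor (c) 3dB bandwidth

Step 1 — Resonance: ω₀ = 1/√(LC) = 1/√(0.0733·1.51e-07) = 9505 rad/s.
Step 2 — f₀ = ω₀/(2π) = 1513 Hz.
Step 3 — Parallel Q: Q = R/(ω₀L) = 100/(9505·0.0733) = 0.1435.
Step 4 — Bandwidth: Δω = ω₀/Q = 6.623e+04 rad/s; BW = Δω/(2π) = 1.054e+04 Hz.

(a) f₀ = 1513 Hz  (b) Q = 0.1435  (c) BW = 1.054e+04 Hz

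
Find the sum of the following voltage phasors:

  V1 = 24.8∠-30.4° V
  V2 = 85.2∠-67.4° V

Step 1 — Convert each phasor to rectangular form:
  V1 = 24.8·(cos(-30.4°) + j·sin(-30.4°)) = 21.39 - j12.55 V
  V2 = 85.2·(cos(-67.4°) + j·sin(-67.4°)) = 32.74 - j78.66 V
Step 2 — Sum components: V_total = 54.13 - j91.21 V.
Step 3 — Convert to polar: |V_total| = 106.1 V, ∠V_total = -59.3°.

V_total = 106.1∠-59.3° V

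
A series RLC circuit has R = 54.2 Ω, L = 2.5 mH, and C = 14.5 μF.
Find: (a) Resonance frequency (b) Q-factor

Step 1 — Resonance condition Im(Z)=0 gives ω₀ = 1/√(LC).
Step 2 — ω₀ = 1/√(0.0025·1.45e-05) = 5252 rad/s.
Step 3 — f₀ = ω₀/(2π) = 835.9 Hz.
Step 4 — Series Q: Q = ω₀L/R = 5252·0.0025/54.2 = 0.2423.

(a) f₀ = 835.9 Hz  (b) Q = 0.2423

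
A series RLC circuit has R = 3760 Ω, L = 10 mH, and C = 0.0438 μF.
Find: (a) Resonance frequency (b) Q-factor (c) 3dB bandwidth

Step 1 — Resonance condition Im(Z)=0 gives ω₀ = 1/√(LC).
Step 2 — ω₀ = 1/√(0.01·4.38e-08) = 4.778e+04 rad/s.
Step 3 — f₀ = ω₀/(2π) = 7605 Hz.
Step 4 — Series Q: Q = ω₀L/R = 4.778e+04·0.01/3760 = 0.1271.
Step 5 — 3dB bandwidth: Δω = ω₀/Q = 3.76e+05 rad/s; BW = Δω/(2π) = 5.984e+04 Hz.

(a) f₀ = 7605 Hz  (b) Q = 0.1271  (c) BW = 5.984e+04 Hz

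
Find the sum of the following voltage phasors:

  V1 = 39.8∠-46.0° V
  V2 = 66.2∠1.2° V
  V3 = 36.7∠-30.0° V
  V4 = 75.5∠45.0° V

Step 1 — Convert each phasor to rectangular form:
  V1 = 39.8·(cos(-46.0°) + j·sin(-46.0°)) = 27.65 - j28.63 V
  V2 = 66.2·(cos(1.2°) + j·sin(1.2°)) = 66.19 + j1.386 V
  V3 = 36.7·(cos(-30.0°) + j·sin(-30.0°)) = 31.78 - j18.35 V
  V4 = 75.5·(cos(45.0°) + j·sin(45.0°)) = 53.39 + j53.39 V
Step 2 — Sum components: V_total = 179 + j7.793 V.
Step 3 — Convert to polar: |V_total| = 179.2 V, ∠V_total = 2.5°.

V_total = 179.2∠2.5° V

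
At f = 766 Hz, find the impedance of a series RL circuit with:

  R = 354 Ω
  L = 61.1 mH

Step 1 — Angular frequency: ω = 2π·f = 2π·766 = 4813 rad/s.
Step 2 — Component impedances:
  R: Z = R = 354 Ω
  L: Z = jωL = j·4813·0.0611 = 0 + j294.1 Ω
Step 3 — Series combination: Z_total = R + L = 354 + j294.1 Ω = 460.2∠39.7° Ω.

Z = 354 + j294.1 Ω = 460.2∠39.7° Ω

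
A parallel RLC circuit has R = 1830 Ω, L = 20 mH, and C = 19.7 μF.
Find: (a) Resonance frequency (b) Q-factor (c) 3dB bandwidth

Step 1 — Resonance: ω₀ = 1/√(LC) = 1/√(0.02·1.97e-05) = 1593 rad/s.
Step 2 — f₀ = ω₀/(2π) = 253.6 Hz.
Step 3 — Parallel Q: Q = R/(ω₀L) = 1830/(1593·0.02) = 57.43.
Step 4 — Bandwidth: Δω = ω₀/Q = 27.74 rad/s; BW = Δω/(2π) = 4.415 Hz.

(a) f₀ = 253.6 Hz  (b) Q = 57.43  (c) BW = 4.415 Hz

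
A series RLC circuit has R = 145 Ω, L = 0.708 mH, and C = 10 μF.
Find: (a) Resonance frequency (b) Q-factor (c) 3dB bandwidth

Step 1 — Resonance: ω₀ = 1/√(LC) = 1/√(0.000708·1e-05) = 1.188e+04 rad/s.
Step 2 — f₀ = ω₀/(2π) = 1891 Hz.
Step 3 — Series Q: Q = ω₀L/R = 1.188e+04·0.000708/145 = 0.05803.
Step 4 — Bandwidth: Δω = ω₀/Q = 2.048e+05 rad/s; BW = Δω/(2π) = 3.26e+04 Hz.

(a) f₀ = 1891 Hz  (b) Q = 0.05803  (c) BW = 3.26e+04 Hz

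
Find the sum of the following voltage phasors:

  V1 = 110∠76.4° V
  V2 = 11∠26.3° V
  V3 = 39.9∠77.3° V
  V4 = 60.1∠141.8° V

Step 1 — Convert each phasor to rectangular form:
  V1 = 110·(cos(76.4°) + j·sin(76.4°)) = 25.87 + j106.9 V
  V2 = 11·(cos(26.3°) + j·sin(26.3°)) = 9.861 + j4.874 V
  V3 = 39.9·(cos(77.3°) + j·sin(77.3°)) = 8.772 + j38.92 V
  V4 = 60.1·(cos(141.8°) + j·sin(141.8°)) = -47.23 + j37.17 V
Step 2 — Sum components: V_total = -2.731 + j187.9 V.
Step 3 — Convert to polar: |V_total| = 187.9 V, ∠V_total = 90.8°.

V_total = 187.9∠90.8° V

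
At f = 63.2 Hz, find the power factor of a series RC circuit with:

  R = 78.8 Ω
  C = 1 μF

Step 1 — Angular frequency: ω = 2π·f = 2π·63.2 = 397.1 rad/s.
Step 2 — Component impedances:
  R: Z = R = 78.8 Ω
  C: Z = 1/(jωC) = -j/(ω·C) = 0 - j2518 Ω
Step 3 — Series combination: Z_total = R + C = 78.8 - j2518 Ω = 2520∠-88.2° Ω.
Step 4 — Power factor: PF = cos(φ) = Re(Z)/|Z| = 78.8/2519.5 = 0.03128.
Step 5 — Type: Im(Z) = -2518 ⇒ leading (phase φ = -88.2°).

PF = 0.03128 (leading, φ = -88.2°)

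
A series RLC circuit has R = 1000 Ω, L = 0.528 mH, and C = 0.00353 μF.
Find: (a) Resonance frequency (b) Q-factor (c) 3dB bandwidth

Step 1 — Resonance: ω₀ = 1/√(LC) = 1/√(0.000528·3.53e-09) = 7.325e+05 rad/s.
Step 2 — f₀ = ω₀/(2π) = 1.166e+05 Hz.
Step 3 — Series Q: Q = ω₀L/R = 7.325e+05·0.000528/1000 = 0.3867.
Step 4 — Bandwidth: Δω = ω₀/Q = 1.894e+06 rad/s; BW = Δω/(2π) = 3.014e+05 Hz.

(a) f₀ = 1.166e+05 Hz  (b) Q = 0.3867  (c) BW = 3.014e+05 Hz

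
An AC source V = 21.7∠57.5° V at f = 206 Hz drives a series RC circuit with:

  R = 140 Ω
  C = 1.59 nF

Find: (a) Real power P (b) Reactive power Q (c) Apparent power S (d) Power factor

Step 1 — Angular frequency: ω = 2π·f = 2π·206 = 1294 rad/s.
Step 2 — Component impedances:
  R: Z = R = 140 Ω
  C: Z = 1/(jωC) = -j/(ω·C) = 0 - j4.859e+05 Ω
Step 3 — Series combination: Z_total = R + C = 140 - j4.859e+05 Ω = 4.859e+05∠-90.0° Ω.
Step 4 — Source phasor: V = 21.7∠57.5° V = 11.66 + j18.3 V.
Step 5 — Current: I = V / Z = -3.766e-05 + j2.401e-05 A = 4.466e-05∠147.5° A.
Step 6 — Complex power: S = V·I* = 2.792e-07 - j0.0009691 VA.
Step 7 — Real power: P = Re(S) = 2.792e-07 W.
Step 8 — Reactive power: Q = Im(S) = -0.0009691 VAR.
Step 9 — Apparent power: |S| = 0.0009691 VA.
Step 10 — Power factor: PF = P/|S| = 0.0002881 (leading).

(a) P = 2.792e-07 W  (b) Q = -0.0009691 VAR  (c) S = 0.0009691 VA  (d) PF = 0.0002881 (leading)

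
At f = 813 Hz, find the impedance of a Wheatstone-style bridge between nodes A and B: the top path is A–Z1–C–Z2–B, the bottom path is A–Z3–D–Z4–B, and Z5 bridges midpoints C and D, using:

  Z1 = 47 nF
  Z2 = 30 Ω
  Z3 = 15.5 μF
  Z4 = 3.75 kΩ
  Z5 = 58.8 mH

Step 1 — Angular frequency: ω = 2π·f = 2π·813 = 5108 rad/s.
Step 2 — Component impedances:
  Z1: Z = 1/(jωC) = -j/(ω·C) = 0 - j4165 Ω
  Z2: Z = R = 30 Ω
  Z3: Z = 1/(jωC) = -j/(ω·C) = 0 - j12.63 Ω
  Z4: Z = R = 3750 Ω
  Z5: Z = jωL = j·5108·0.0588 = 0 + j300.4 Ω
Step 3 — Bridge requires nodal analysis (the Z5 bridge couples midpoints C and D, so the two paths cannot be reduced to a simple series/parallel combination). Setting node B to ground and injecting 1 A at node A, the 3-node admittance system at A, C, D solves to V_A = Z_AB = 56.67 + j301.7 Ω = 307∠79.4° Ω.

Z = 56.67 + j301.7 Ω = 307∠79.4° Ω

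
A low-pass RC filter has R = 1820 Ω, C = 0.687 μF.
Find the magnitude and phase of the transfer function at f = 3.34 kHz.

Step 1 — Angular frequency: ω = 2π·3340 = 2.099e+04 rad/s.
Step 2 — Transfer function: H(jω) = 1/(1 + jωRC).
Step 3 — Denominator: 1 + jωRC = 1 + j·2.099e+04·1820·6.87e-07 = 1 + j26.24.
Step 4 — H = 0.00145 - j0.03806.
Step 5 — Magnitude: |H| = 0.03808 (-28.4 dB); phase: φ = -87.8°.

|H| = 0.03808 (-28.4 dB), φ = -87.8°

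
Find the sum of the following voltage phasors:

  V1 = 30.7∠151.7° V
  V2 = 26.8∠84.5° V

Step 1 — Convert each phasor to rectangular form:
  V1 = 30.7·(cos(151.7°) + j·sin(151.7°)) = -27.03 + j14.55 V
  V2 = 26.8·(cos(84.5°) + j·sin(84.5°)) = 2.569 + j26.68 V
Step 2 — Sum components: V_total = -24.46 + j41.23 V.
Step 3 — Convert to polar: |V_total| = 47.94 V, ∠V_total = 120.7°.

V_total = 47.94∠120.7° V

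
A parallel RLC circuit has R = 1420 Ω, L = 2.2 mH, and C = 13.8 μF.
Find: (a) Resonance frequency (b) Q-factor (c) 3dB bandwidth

Step 1 — Resonance: ω₀ = 1/√(LC) = 1/√(0.0022·1.38e-05) = 5739 rad/s.
Step 2 — f₀ = ω₀/(2π) = 913.4 Hz.
Step 3 — Parallel Q: Q = R/(ω₀L) = 1420/(5739·0.0022) = 112.5.
Step 4 — Bandwidth: Δω = ω₀/Q = 51.03 rad/s; BW = Δω/(2π) = 8.122 Hz.

(a) f₀ = 913.4 Hz  (b) Q = 112.5  (c) BW = 8.122 Hz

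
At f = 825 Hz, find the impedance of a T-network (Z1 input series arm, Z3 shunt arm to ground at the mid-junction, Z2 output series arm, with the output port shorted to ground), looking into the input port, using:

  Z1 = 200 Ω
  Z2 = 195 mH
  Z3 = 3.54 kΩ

Step 1 — Angular frequency: ω = 2π·f = 2π·825 = 5184 rad/s.
Step 2 — Component impedances:
  Z1: Z = R = 200 Ω
  Z2: Z = jωL = j·5184·0.195 = 0 + j1011 Ω
  Z3: Z = R = 3540 Ω
Step 3 — With the output port shorted to ground, the output series arm Z2 runs from the junction to ground; the shunt arm Z3 also runs from the junction to ground. They appear in parallel: Z3 || Z2 = 266.9 + j934.6 Ω.
Step 4 — Series with input arm Z1: Z_in = Z1 + (Z3 || Z2) = 466.9 + j934.6 Ω = 1045∠63.5° Ω.

Z = 466.9 + j934.6 Ω = 1045∠63.5° Ω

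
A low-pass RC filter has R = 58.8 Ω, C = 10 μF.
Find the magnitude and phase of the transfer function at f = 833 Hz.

Step 1 — Angular frequency: ω = 2π·833 = 5234 rad/s.
Step 2 — Transfer function: H(jω) = 1/(1 + jωRC).
Step 3 — Denominator: 1 + jωRC = 1 + j·5234·58.8·1e-05 = 1 + j3.078.
Step 4 — H = 0.0955 - j0.2939.
Step 5 — Magnitude: |H| = 0.309 (-10.2 dB); phase: φ = -72.0°.

|H| = 0.309 (-10.2 dB), φ = -72.0°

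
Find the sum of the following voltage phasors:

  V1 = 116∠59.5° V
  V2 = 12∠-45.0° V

Step 1 — Convert each phasor to rectangular form:
  V1 = 116·(cos(59.5°) + j·sin(59.5°)) = 58.87 + j99.95 V
  V2 = 12·(cos(-45.0°) + j·sin(-45.0°)) = 8.485 - j8.485 V
Step 2 — Sum components: V_total = 67.36 + j91.46 V.
Step 3 — Convert to polar: |V_total| = 113.6 V, ∠V_total = 53.6°.

V_total = 113.6∠53.6° V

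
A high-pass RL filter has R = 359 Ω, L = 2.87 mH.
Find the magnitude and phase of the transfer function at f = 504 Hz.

Step 1 — Angular frequency: ω = 2π·504 = 3167 rad/s.
Step 2 — Transfer function: H(jω) = jωL/(R + jωL).
Step 3 — Numerator jωL = j·9.089; denominator R + jωL = 359 + j9.089.
Step 4 — H = 0.0006405 + j0.0253.
Step 5 — Magnitude: |H| = 0.02531 (-31.9 dB); phase: φ = 88.5°.

|H| = 0.02531 (-31.9 dB), φ = 88.5°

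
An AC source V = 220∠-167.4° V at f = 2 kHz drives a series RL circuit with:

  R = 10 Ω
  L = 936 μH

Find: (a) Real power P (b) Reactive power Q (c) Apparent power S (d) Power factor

Step 1 — Angular frequency: ω = 2π·f = 2π·2000 = 1.257e+04 rad/s.
Step 2 — Component impedances:
  R: Z = R = 10 Ω
  L: Z = jωL = j·1.257e+04·0.000936 = 0 + j11.76 Ω
Step 3 — Series combination: Z_total = R + L = 10 + j11.76 Ω = 15.44∠49.6° Ω.
Step 4 — Source phasor: V = 220∠-167.4° V = -214.7 - j47.99 V.
Step 5 — Current: I = V / Z = -11.38 + j8.582 A = 14.25∠143.0° A.
Step 6 — Complex power: S = V·I* = 2031 + j2388 VA.
Step 7 — Real power: P = Re(S) = 2031 W.
Step 8 — Reactive power: Q = Im(S) = 2388 VAR.
Step 9 — Apparent power: |S| = 3135 VA.
Step 10 — Power factor: PF = P/|S| = 0.6477 (lagging).

(a) P = 2031 W  (b) Q = 2388 VAR  (c) S = 3135 VA  (d) PF = 0.6477 (lagging)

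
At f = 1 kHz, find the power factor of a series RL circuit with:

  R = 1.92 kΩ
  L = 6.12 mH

Step 1 — Angular frequency: ω = 2π·f = 2π·1000 = 6283 rad/s.
Step 2 — Component impedances:
  R: Z = R = 1920 Ω
  L: Z = jωL = j·6283·0.00612 = 0 + j38.45 Ω
Step 3 — Series combination: Z_total = R + L = 1920 + j38.45 Ω = 1920∠1.1° Ω.
Step 4 — Power factor: PF = cos(φ) = Re(Z)/|Z| = 1920/1920.4 = 0.9998.
Step 5 — Type: Im(Z) = 38.45 ⇒ lagging (phase φ = 1.1°).

PF = 0.9998 (lagging, φ = 1.1°)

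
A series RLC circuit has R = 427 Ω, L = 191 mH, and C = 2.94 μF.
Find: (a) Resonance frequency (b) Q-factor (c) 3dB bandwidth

Step 1 — Resonance condition Im(Z)=0 gives ω₀ = 1/√(LC).
Step 2 — ω₀ = 1/√(0.191·2.94e-06) = 1334 rad/s.
Step 3 — f₀ = ω₀/(2π) = 212.4 Hz.
Step 4 — Series Q: Q = ω₀L/R = 1334·0.191/427 = 0.5969.
Step 5 — 3dB bandwidth: Δω = ω₀/Q = 2236 rad/s; BW = Δω/(2π) = 355.8 Hz.

(a) f₀ = 212.4 Hz  (b) Q = 0.5969  (c) BW = 355.8 Hz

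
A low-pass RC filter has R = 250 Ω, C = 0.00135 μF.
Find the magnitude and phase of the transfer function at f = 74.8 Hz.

Step 1 — Angular frequency: ω = 2π·74.8 = 470 rad/s.
Step 2 — Transfer function: H(jω) = 1/(1 + jωRC).
Step 3 — Denominator: 1 + jωRC = 1 + j·470·250·1.35e-09 = 1 + j0.0001586.
Step 4 — H = 1 - j0.0001586.
Step 5 — Magnitude: |H| = 1 (-0.0 dB); phase: φ = -0.0°.

|H| = 1 (-0.0 dB), φ = -0.0°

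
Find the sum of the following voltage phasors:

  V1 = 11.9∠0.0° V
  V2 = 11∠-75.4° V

Step 1 — Convert each phasor to rectangular form:
  V1 = 11.9·(cos(0.0°) + j·sin(0.0°)) = 11.9 V
  V2 = 11·(cos(-75.4°) + j·sin(-75.4°)) = 2.773 - j10.64 V
Step 2 — Sum components: V_total = 14.67 - j10.64 V.
Step 3 — Convert to polar: |V_total| = 18.13 V, ∠V_total = -36.0°.

V_total = 18.13∠-36.0° V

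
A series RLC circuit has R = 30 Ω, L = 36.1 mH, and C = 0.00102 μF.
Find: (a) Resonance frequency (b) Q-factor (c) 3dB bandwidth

Step 1 — Resonance condition Im(Z)=0 gives ω₀ = 1/√(LC).
Step 2 — ω₀ = 1/√(0.0361·1.02e-09) = 1.648e+05 rad/s.
Step 3 — f₀ = ω₀/(2π) = 2.623e+04 Hz.
Step 4 — Series Q: Q = ω₀L/R = 1.648e+05·0.0361/30 = 198.3.
Step 5 — 3dB bandwidth: Δω = ω₀/Q = 831 rad/s; BW = Δω/(2π) = 132.3 Hz.

(a) f₀ = 2.623e+04 Hz  (b) Q = 198.3  (c) BW = 132.3 Hz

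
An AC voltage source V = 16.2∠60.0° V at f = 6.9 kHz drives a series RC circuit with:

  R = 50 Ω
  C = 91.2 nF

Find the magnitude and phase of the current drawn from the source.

Step 1 — Angular frequency: ω = 2π·f = 2π·6900 = 4.335e+04 rad/s.
Step 2 — Component impedances:
  R: Z = R = 50 Ω
  C: Z = 1/(jωC) = -j/(ω·C) = 0 - j252.9 Ω
Step 3 — Series combination: Z_total = R + C = 50 - j252.9 Ω = 257.8∠-78.8° Ω.
Step 4 — Source phasor: V = 16.2∠60.0° V = 8.1 + j14.03 V.
Step 5 — Ohm's law: I = V / Z_total = (8.1 + j14.03) / (50 - j252.9) = -0.04729 + j0.04138 A.
Step 6 — Convert to polar: |I| = 0.06284 A, ∠I = 138.8°.

I = 0.06284∠138.8° A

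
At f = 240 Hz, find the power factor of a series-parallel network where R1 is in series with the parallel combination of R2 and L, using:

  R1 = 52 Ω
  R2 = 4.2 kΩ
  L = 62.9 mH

Step 1 — Angular frequency: ω = 2π·f = 2π·240 = 1508 rad/s.
Step 2 — Component impedances:
  R1: Z = R = 52 Ω
  R2: Z = R = 4200 Ω
  L: Z = jωL = j·1508·0.0629 = 0 + j94.85 Ω
Step 3 — Parallel branch: R2 || L = 1/(1/R2 + 1/L) = 2.141 + j94.8 Ω.
Step 4 — Series with R1: Z_total = R1 + (R2 || L) = 54.14 + j94.8 Ω = 109.2∠60.3° Ω.
Step 5 — Power factor: PF = cos(φ) = Re(Z)/|Z| = 54.141/109.17 = 0.4959.
Step 6 — Type: Im(Z) = 94.8 ⇒ lagging (phase φ = 60.3°).

PF = 0.4959 (lagging, φ = 60.3°)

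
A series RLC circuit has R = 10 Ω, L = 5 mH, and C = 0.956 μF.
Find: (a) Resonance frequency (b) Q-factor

Step 1 — Resonance condition Im(Z)=0 gives ω₀ = 1/√(LC).
Step 2 — ω₀ = 1/√(0.005·9.56e-07) = 1.446e+04 rad/s.
Step 3 — f₀ = ω₀/(2π) = 2302 Hz.
Step 4 — Series Q: Q = ω₀L/R = 1.446e+04·0.005/10 = 7.232.

(a) f₀ = 2302 Hz  (b) Q = 7.232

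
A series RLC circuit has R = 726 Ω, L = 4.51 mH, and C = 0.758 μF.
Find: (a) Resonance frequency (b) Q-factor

Step 1 — Resonance condition Im(Z)=0 gives ω₀ = 1/√(LC).
Step 2 — ω₀ = 1/√(0.00451·7.58e-07) = 1.71e+04 rad/s.
Step 3 — f₀ = ω₀/(2π) = 2722 Hz.
Step 4 — Series Q: Q = ω₀L/R = 1.71e+04·0.00451/726 = 0.1062.

(a) f₀ = 2722 Hz  (b) Q = 0.1062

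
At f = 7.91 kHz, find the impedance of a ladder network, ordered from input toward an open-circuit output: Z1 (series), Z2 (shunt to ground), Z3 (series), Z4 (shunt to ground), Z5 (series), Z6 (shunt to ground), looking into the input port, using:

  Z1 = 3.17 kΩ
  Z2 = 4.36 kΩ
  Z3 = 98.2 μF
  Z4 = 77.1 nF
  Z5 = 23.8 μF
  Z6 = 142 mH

Step 1 — Angular frequency: ω = 2π·f = 2π·7910 = 4.97e+04 rad/s.
Step 2 — Component impedances:
  Z1: Z = R = 3170 Ω
  Z2: Z = R = 4360 Ω
  Z3: Z = 1/(jωC) = -j/(ω·C) = 0 - j0.2049 Ω
  Z4: Z = 1/(jωC) = -j/(ω·C) = 0 - j261 Ω
  Z5: Z = 1/(jωC) = -j/(ω·C) = 0 - j0.8454 Ω
  Z6: Z = jωL = j·4.97e+04·0.142 = 0 + j7057 Ω
Step 3 — Ladder network (open output): work backward from the far end, alternating series and parallel combinations. Z_in = 3187 - j270.2 Ω = 3198∠-4.8° Ω.

Z = 3187 - j270.2 Ω = 3198∠-4.8° Ω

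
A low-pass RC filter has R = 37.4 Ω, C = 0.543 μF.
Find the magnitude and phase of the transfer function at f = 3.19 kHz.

Step 1 — Angular frequency: ω = 2π·3190 = 2.004e+04 rad/s.
Step 2 — Transfer function: H(jω) = 1/(1 + jωRC).
Step 3 — Denominator: 1 + jωRC = 1 + j·2.004e+04·37.4·5.43e-07 = 1 + j0.407.
Step 4 — H = 0.8579 - j0.3492.
Step 5 — Magnitude: |H| = 0.9262 (-0.7 dB); phase: φ = -22.1°.

|H| = 0.9262 (-0.7 dB), φ = -22.1°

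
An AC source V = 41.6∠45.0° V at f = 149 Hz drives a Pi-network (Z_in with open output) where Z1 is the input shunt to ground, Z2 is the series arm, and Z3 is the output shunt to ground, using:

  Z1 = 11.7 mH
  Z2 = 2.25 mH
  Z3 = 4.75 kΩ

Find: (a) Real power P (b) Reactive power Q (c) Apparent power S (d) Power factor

Step 1 — Angular frequency: ω = 2π·f = 2π·149 = 936.2 rad/s.
Step 2 — Component impedances:
  Z1: Z = jωL = j·936.2·0.0117 = 0 + j10.95 Ω
  Z2: Z = jωL = j·936.2·0.00225 = 0 + j2.106 Ω
  Z3: Z = R = 4750 Ω
Step 3 — With open output, the series arm Z2 and the output shunt Z3 appear in series to ground: Z2 + Z3 = 4750 + j2.106 Ω.
Step 4 — Parallel with input shunt Z1: Z_in = Z1 || (Z2 + Z3) = 0.02526 + j10.95 Ω = 10.95∠89.9° Ω.
Step 5 — Source phasor: V = 41.6∠45.0° V = 29.42 + j29.42 V.
Step 6 — Current: I = V / Z = 2.692 - j2.679 A = 3.798∠-44.9° A.
Step 7 — Complex power: S = V·I* = 0.3643 + j158 VA.
Step 8 — Real power: P = Re(S) = 0.3643 W.
Step 9 — Reactive power: Q = Im(S) = 158 VAR.
Step 10 — Apparent power: |S| = 158 VA.
Step 11 — Power factor: PF = P/|S| = 0.002306 (lagging).

(a) P = 0.3643 W  (b) Q = 158 VAR  (c) S = 158 VA  (d) PF = 0.002306 (lagging)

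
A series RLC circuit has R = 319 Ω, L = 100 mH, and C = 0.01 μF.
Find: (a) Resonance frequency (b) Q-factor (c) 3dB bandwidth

Step 1 — Resonance: ω₀ = 1/√(LC) = 1/√(0.1·1e-08) = 3.162e+04 rad/s.
Step 2 — f₀ = ω₀/(2π) = 5033 Hz.
Step 3 — Series Q: Q = ω₀L/R = 3.162e+04·0.1/319 = 9.913.
Step 4 — Bandwidth: Δω = ω₀/Q = 3190 rad/s; BW = Δω/(2π) = 507.7 Hz.

(a) f₀ = 5033 Hz  (b) Q = 9.913  (c) BW = 507.7 Hz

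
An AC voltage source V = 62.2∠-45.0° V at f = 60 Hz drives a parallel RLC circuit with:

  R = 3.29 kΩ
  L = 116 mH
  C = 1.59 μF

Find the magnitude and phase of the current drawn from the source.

Step 1 — Angular frequency: ω = 2π·f = 2π·60 = 377 rad/s.
Step 2 — Component impedances:
  R: Z = R = 3290 Ω
  L: Z = jωL = j·377·0.116 = 0 + j43.73 Ω
  C: Z = 1/(jωC) = -j/(ω·C) = 0 - j1668 Ω
Step 3 — Parallel combination: 1/Z_total = 1/R + 1/L + 1/C; Z_total = 0.6129 + j44.9 Ω = 44.9∠89.2° Ω.
Step 4 — Source phasor: V = 62.2∠-45.0° V = 43.98 - j43.98 V.
Step 5 — Ohm's law: I = V / Z_total = (43.98 - j43.98) / (0.6129 + j44.9) = -0.966 - j0.9927 A.
Step 6 — Convert to polar: |I| = 1.385 A, ∠I = -134.2°.

I = 1.385∠-134.2° A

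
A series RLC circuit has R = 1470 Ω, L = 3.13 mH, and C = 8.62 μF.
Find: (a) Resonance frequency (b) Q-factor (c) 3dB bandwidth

Step 1 — Resonance condition Im(Z)=0 gives ω₀ = 1/√(LC).
Step 2 — ω₀ = 1/√(0.00313·8.62e-06) = 6088 rad/s.
Step 3 — f₀ = ω₀/(2π) = 968.9 Hz.
Step 4 — Series Q: Q = ω₀L/R = 6088·0.00313/1470 = 0.01296.
Step 5 — 3dB bandwidth: Δω = ω₀/Q = 4.696e+05 rad/s; BW = Δω/(2π) = 7.475e+04 Hz.

(a) f₀ = 968.9 Hz  (b) Q = 0.01296  (c) BW = 7.475e+04 Hz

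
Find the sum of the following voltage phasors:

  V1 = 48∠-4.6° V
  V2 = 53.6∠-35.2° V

Step 1 — Convert each phasor to rectangular form:
  V1 = 48·(cos(-4.6°) + j·sin(-4.6°)) = 47.85 - j3.85 V
  V2 = 53.6·(cos(-35.2°) + j·sin(-35.2°)) = 43.8 - j30.9 V
Step 2 — Sum components: V_total = 91.64 - j34.75 V.
Step 3 — Convert to polar: |V_total| = 98.01 V, ∠V_total = -20.8°.

V_total = 98.01∠-20.8° V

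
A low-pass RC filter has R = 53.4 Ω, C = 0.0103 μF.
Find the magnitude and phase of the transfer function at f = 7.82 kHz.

Step 1 — Angular frequency: ω = 2π·7820 = 4.913e+04 rad/s.
Step 2 — Transfer function: H(jω) = 1/(1 + jωRC).
Step 3 — Denominator: 1 + jωRC = 1 + j·4.913e+04·53.4·1.03e-08 = 1 + j0.02702.
Step 4 — H = 0.9993 - j0.02701.
Step 5 — Magnitude: |H| = 0.9996 (-0.0 dB); phase: φ = -1.5°.

|H| = 0.9996 (-0.0 dB), φ = -1.5°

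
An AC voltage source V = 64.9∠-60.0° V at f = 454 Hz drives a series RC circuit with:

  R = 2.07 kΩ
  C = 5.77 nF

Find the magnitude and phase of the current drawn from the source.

Step 1 — Angular frequency: ω = 2π·f = 2π·454 = 2853 rad/s.
Step 2 — Component impedances:
  R: Z = R = 2070 Ω
  C: Z = 1/(jωC) = -j/(ω·C) = 0 - j6.076e+04 Ω
Step 3 — Series combination: Z_total = R + C = 2070 - j6.076e+04 Ω = 6.079e+04∠-88.0° Ω.
Step 4 — Source phasor: V = 64.9∠-60.0° V = 32.45 - j56.21 V.
Step 5 — Ohm's law: I = V / Z_total = (32.45 - j56.21) / (2070 - j6.076e+04) = 0.0009422 + j0.000502 A.
Step 6 — Convert to polar: |I| = 0.001068 A, ∠I = 28.0°.

I = 0.001068∠28.0° A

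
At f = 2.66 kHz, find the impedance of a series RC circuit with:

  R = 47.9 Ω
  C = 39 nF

Step 1 — Angular frequency: ω = 2π·f = 2π·2660 = 1.671e+04 rad/s.
Step 2 — Component impedances:
  R: Z = R = 47.9 Ω
  C: Z = 1/(jωC) = -j/(ω·C) = 0 - j1534 Ω
Step 3 — Series combination: Z_total = R + C = 47.9 - j1534 Ω = 1535∠-88.2° Ω.

Z = 47.9 - j1534 Ω = 1535∠-88.2° Ω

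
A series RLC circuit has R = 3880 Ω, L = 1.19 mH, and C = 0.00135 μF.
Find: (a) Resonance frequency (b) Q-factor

Step 1 — Resonance condition Im(Z)=0 gives ω₀ = 1/√(LC).
Step 2 — ω₀ = 1/√(0.00119·1.35e-09) = 7.89e+05 rad/s.
Step 3 — f₀ = ω₀/(2π) = 1.256e+05 Hz.
Step 4 — Series Q: Q = ω₀L/R = 7.89e+05·0.00119/3880 = 0.242.

(a) f₀ = 1.256e+05 Hz  (b) Q = 0.242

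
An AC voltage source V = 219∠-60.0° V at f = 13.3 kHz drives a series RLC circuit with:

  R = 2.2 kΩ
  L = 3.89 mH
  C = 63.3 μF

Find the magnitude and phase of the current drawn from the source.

Step 1 — Angular frequency: ω = 2π·f = 2π·1.33e+04 = 8.357e+04 rad/s.
Step 2 — Component impedances:
  R: Z = R = 2200 Ω
  L: Z = jωL = j·8.357e+04·0.00389 = 0 + j325.1 Ω
  C: Z = 1/(jωC) = -j/(ω·C) = 0 - j0.189 Ω
Step 3 — Series combination: Z_total = R + L + C = 2200 + j324.9 Ω = 2224∠8.4° Ω.
Step 4 — Source phasor: V = 219∠-60.0° V = 109.5 - j189.7 V.
Step 5 — Ohm's law: I = V / Z_total = (109.5 - j189.7) / (2200 + j324.9) = 0.03625 - j0.09156 A.
Step 6 — Convert to polar: |I| = 0.09848 A, ∠I = -68.4°.

I = 0.09848∠-68.4° A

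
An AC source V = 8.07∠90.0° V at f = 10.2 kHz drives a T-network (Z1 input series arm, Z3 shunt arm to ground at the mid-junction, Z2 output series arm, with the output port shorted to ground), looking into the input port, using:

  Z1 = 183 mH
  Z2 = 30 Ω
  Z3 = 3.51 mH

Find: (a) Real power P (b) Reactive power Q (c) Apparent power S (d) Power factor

Step 1 — Angular frequency: ω = 2π·f = 2π·1.02e+04 = 6.409e+04 rad/s.
Step 2 — Component impedances:
  Z1: Z = jωL = j·6.409e+04·0.183 = 0 + j1.173e+04 Ω
  Z2: Z = R = 30 Ω
  Z3: Z = jωL = j·6.409e+04·0.00351 = 0 + j225 Ω
Step 3 — With the output port shorted to ground, the output series arm Z2 runs from the junction to ground; the shunt arm Z3 also runs from the junction to ground. They appear in parallel: Z3 || Z2 = 29.48 + j3.931 Ω.
Step 4 — Series with input arm Z1: Z_in = Z1 + (Z3 || Z2) = 29.48 + j1.173e+04 Ω = 1.173e+04∠89.9° Ω.
Step 5 — Source phasor: V = 8.07∠90.0° V = 0 + j8.07 V.
Step 6 — Current: I = V / Z = 0.0006879 + j1.728e-06 A = 0.0006879∠0.1° A.
Step 7 — Complex power: S = V·I* = 1.395e-05 + j0.005551 VA.
Step 8 — Real power: P = Re(S) = 1.395e-05 W.
Step 9 — Reactive power: Q = Im(S) = 0.005551 VAR.
Step 10 — Apparent power: |S| = 0.005551 VA.
Step 11 — Power factor: PF = P/|S| = 0.002512 (lagging).

(a) P = 1.395e-05 W  (b) Q = 0.005551 VAR  (c) S = 0.005551 VA  (d) PF = 0.002512 (lagging)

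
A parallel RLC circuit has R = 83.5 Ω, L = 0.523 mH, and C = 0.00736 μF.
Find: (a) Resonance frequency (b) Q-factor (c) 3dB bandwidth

Step 1 — Resonance: ω₀ = 1/√(LC) = 1/√(0.000523·7.36e-09) = 5.097e+05 rad/s.
Step 2 — f₀ = ω₀/(2π) = 8.112e+04 Hz.
Step 3 — Parallel Q: Q = R/(ω₀L) = 83.5/(5.097e+05·0.000523) = 0.3132.
Step 4 — Bandwidth: Δω = ω₀/Q = 1.627e+06 rad/s; BW = Δω/(2π) = 2.59e+05 Hz.

(a) f₀ = 8.112e+04 Hz  (b) Q = 0.3132  (c) BW = 2.59e+05 Hz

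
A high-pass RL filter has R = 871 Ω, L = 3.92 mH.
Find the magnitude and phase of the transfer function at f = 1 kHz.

Step 1 — Angular frequency: ω = 2π·1000 = 6283 rad/s.
Step 2 — Transfer function: H(jω) = jωL/(R + jωL).
Step 3 — Numerator jωL = j·24.63; denominator R + jωL = 871 + j24.63.
Step 4 — H = 0.000799 + j0.02826.
Step 5 — Magnitude: |H| = 0.02827 (-31.0 dB); phase: φ = 88.4°.

|H| = 0.02827 (-31.0 dB), φ = 88.4°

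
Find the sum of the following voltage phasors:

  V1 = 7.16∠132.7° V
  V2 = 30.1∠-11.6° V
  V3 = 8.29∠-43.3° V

Step 1 — Convert each phasor to rectangular form:
  V1 = 7.16·(cos(132.7°) + j·sin(132.7°)) = -4.856 + j5.262 V
  V2 = 30.1·(cos(-11.6°) + j·sin(-11.6°)) = 29.49 - j6.052 V
  V3 = 8.29·(cos(-43.3°) + j·sin(-43.3°)) = 6.033 - j5.685 V
Step 2 — Sum components: V_total = 30.66 - j6.476 V.
Step 3 — Convert to polar: |V_total| = 31.34 V, ∠V_total = -11.9°.

V_total = 31.34∠-11.9° V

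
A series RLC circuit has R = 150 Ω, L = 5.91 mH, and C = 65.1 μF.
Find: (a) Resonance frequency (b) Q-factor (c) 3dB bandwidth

Step 1 — Resonance condition Im(Z)=0 gives ω₀ = 1/√(LC).
Step 2 — ω₀ = 1/√(0.00591·6.51e-05) = 1612 rad/s.
Step 3 — f₀ = ω₀/(2π) = 256.6 Hz.
Step 4 — Series Q: Q = ω₀L/R = 1612·0.00591/150 = 0.06352.
Step 5 — 3dB bandwidth: Δω = ω₀/Q = 2.538e+04 rad/s; BW = Δω/(2π) = 4039 Hz.

(a) f₀ = 256.6 Hz  (b) Q = 0.06352  (c) BW = 4039 Hz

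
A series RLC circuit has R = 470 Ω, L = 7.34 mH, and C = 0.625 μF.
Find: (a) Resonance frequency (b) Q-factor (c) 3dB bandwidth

Step 1 — Resonance: ω₀ = 1/√(LC) = 1/√(0.00734·6.25e-07) = 1.476e+04 rad/s.
Step 2 — f₀ = ω₀/(2π) = 2350 Hz.
Step 3 — Series Q: Q = ω₀L/R = 1.476e+04·0.00734/470 = 0.2306.
Step 4 — Bandwidth: Δω = ω₀/Q = 6.403e+04 rad/s; BW = Δω/(2π) = 1.019e+04 Hz.

(a) f₀ = 2350 Hz  (b) Q = 0.2306  (c) BW = 1.019e+04 Hz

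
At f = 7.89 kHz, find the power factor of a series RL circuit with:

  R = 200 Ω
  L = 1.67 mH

Step 1 — Angular frequency: ω = 2π·f = 2π·7890 = 4.957e+04 rad/s.
Step 2 — Component impedances:
  R: Z = R = 200 Ω
  L: Z = jωL = j·4.957e+04·0.00167 = 0 + j82.79 Ω
Step 3 — Series combination: Z_total = R + L = 200 + j82.79 Ω = 216.5∠22.5° Ω.
Step 4 — Power factor: PF = cos(φ) = Re(Z)/|Z| = 200/216.46 = 0.924.
Step 5 — Type: Im(Z) = 82.79 ⇒ lagging (phase φ = 22.5°).

PF = 0.924 (lagging, φ = 22.5°)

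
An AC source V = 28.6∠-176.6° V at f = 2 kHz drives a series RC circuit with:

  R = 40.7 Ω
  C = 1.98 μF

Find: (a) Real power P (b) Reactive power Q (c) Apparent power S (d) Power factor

Step 1 — Angular frequency: ω = 2π·f = 2π·2000 = 1.257e+04 rad/s.
Step 2 — Component impedances:
  R: Z = R = 40.7 Ω
  C: Z = 1/(jωC) = -j/(ω·C) = 0 - j40.19 Ω
Step 3 — Series combination: Z_total = R + C = 40.7 - j40.19 Ω = 57.2∠-44.6° Ω.
Step 4 — Source phasor: V = 28.6∠-176.6° V = -28.55 - j1.696 V.
Step 5 — Current: I = V / Z = -0.3343 - j0.3718 A = 0.5∠-132.0° A.
Step 6 — Complex power: S = V·I* = 10.18 - j10.05 VA.
Step 7 — Real power: P = Re(S) = 10.18 W.
Step 8 — Reactive power: Q = Im(S) = -10.05 VAR.
Step 9 — Apparent power: |S| = 14.3 VA.
Step 10 — Power factor: PF = P/|S| = 0.7115 (leading).

(a) P = 10.18 W  (b) Q = -10.05 VAR  (c) S = 14.3 VA  (d) PF = 0.7115 (leading)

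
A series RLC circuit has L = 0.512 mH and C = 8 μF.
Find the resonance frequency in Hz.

Step 1 — Resonance condition Im(Z)=0 gives ω₀ = 1/√(LC).
Step 2 — ω₀ = 1/√(0.000512·8e-06) = 1.562e+04 rad/s.
Step 3 — f₀ = ω₀/(2π) = 2487 Hz.

f₀ = 2487 Hz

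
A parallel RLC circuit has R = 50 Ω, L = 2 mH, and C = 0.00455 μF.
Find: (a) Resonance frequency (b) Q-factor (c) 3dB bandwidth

Step 1 — Resonance: ω₀ = 1/√(LC) = 1/√(0.002·4.55e-09) = 3.315e+05 rad/s.
Step 2 — f₀ = ω₀/(2π) = 5.276e+04 Hz.
Step 3 — Parallel Q: Q = R/(ω₀L) = 50/(3.315e+05·0.002) = 0.07542.
Step 4 — Bandwidth: Δω = ω₀/Q = 4.396e+06 rad/s; BW = Δω/(2π) = 6.996e+05 Hz.

(a) f₀ = 5.276e+04 Hz  (b) Q = 0.07542  (c) BW = 6.996e+05 Hz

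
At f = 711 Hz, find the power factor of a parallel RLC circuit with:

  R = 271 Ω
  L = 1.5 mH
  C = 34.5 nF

Step 1 — Angular frequency: ω = 2π·f = 2π·711 = 4467 rad/s.
Step 2 — Component impedances:
  R: Z = R = 271 Ω
  L: Z = jωL = j·4467·0.0015 = 0 + j6.701 Ω
  C: Z = 1/(jωC) = -j/(ω·C) = 0 - j6488 Ω
Step 3 — Parallel combination: 1/Z_total = 1/R + 1/L + 1/C; Z_total = 0.1659 + j6.704 Ω = 6.706∠88.6° Ω.
Step 4 — Power factor: PF = cos(φ) = Re(Z)/|Z| = 0.1659/6.706 = 0.02474.
Step 5 — Type: Im(Z) = 6.704 ⇒ lagging (phase φ = 88.6°).

PF = 0.02474 (lagging, φ = 88.6°)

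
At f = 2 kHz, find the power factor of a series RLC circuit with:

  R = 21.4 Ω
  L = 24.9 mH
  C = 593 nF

Step 1 — Angular frequency: ω = 2π·f = 2π·2000 = 1.257e+04 rad/s.
Step 2 — Component impedances:
  R: Z = R = 21.4 Ω
  L: Z = jωL = j·1.257e+04·0.0249 = 0 + j312.9 Ω
  C: Z = 1/(jωC) = -j/(ω·C) = 0 - j134.2 Ω
Step 3 — Series combination: Z_total = R + L + C = 21.4 + j178.7 Ω = 180∠83.2° Ω.
Step 4 — Power factor: PF = cos(φ) = Re(Z)/|Z| = 21.4/180 = 0.1189.
Step 5 — Type: Im(Z) = 178.7 ⇒ lagging (phase φ = 83.2°).

PF = 0.1189 (lagging, φ = 83.2°)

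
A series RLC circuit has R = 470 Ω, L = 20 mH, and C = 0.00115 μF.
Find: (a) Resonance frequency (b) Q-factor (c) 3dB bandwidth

Step 1 — Resonance: ω₀ = 1/√(LC) = 1/√(0.02·1.15e-09) = 2.085e+05 rad/s.
Step 2 — f₀ = ω₀/(2π) = 3.319e+04 Hz.
Step 3 — Series Q: Q = ω₀L/R = 2.085e+05·0.02/470 = 8.873.
Step 4 — Bandwidth: Δω = ω₀/Q = 2.35e+04 rad/s; BW = Δω/(2π) = 3740 Hz.

(a) f₀ = 3.319e+04 Hz  (b) Q = 8.873  (c) BW = 3740 Hz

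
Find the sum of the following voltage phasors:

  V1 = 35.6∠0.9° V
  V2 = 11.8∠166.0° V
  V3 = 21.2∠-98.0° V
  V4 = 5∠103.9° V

Step 1 — Convert each phasor to rectangular form:
  V1 = 35.6·(cos(0.9°) + j·sin(0.9°)) = 35.6 + j0.5592 V
  V2 = 11.8·(cos(166.0°) + j·sin(166.0°)) = -11.45 + j2.855 V
  V3 = 21.2·(cos(-98.0°) + j·sin(-98.0°)) = -2.95 - j20.99 V
  V4 = 5·(cos(103.9°) + j·sin(103.9°)) = -1.201 + j4.854 V
Step 2 — Sum components: V_total = 19.99 - j12.73 V.
Step 3 — Convert to polar: |V_total| = 23.7 V, ∠V_total = -32.5°.

V_total = 23.7∠-32.5° V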